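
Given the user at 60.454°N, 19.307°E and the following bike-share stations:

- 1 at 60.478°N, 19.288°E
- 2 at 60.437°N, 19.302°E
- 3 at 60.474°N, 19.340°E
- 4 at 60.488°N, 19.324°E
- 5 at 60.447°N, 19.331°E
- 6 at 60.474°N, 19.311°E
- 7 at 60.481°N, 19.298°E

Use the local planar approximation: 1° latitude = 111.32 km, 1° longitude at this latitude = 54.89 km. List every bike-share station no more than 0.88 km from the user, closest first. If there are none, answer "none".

none

Distances from 60.454°N, 19.307°E:
1: 2.868 km
2: 1.912 km
3: 2.870 km
4: 3.898 km
5: 1.531 km
6: 2.237 km
7: 3.046 km
Threshold 0.88 km: none within range.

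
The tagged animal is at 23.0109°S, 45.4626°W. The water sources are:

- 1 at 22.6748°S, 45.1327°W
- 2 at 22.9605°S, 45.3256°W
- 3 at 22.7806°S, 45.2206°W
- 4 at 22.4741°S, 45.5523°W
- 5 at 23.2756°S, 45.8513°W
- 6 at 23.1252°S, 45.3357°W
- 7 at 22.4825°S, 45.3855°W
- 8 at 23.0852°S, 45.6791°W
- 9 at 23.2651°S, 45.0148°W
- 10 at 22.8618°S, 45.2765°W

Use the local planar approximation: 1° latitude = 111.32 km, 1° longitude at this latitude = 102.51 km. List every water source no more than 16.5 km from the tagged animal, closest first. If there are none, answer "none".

Distances from 23.0109°S, 45.4626°W:
1: 50.4333 km
2: 15.1231 km
3: 35.6744 km
4: 60.4599 km
5: 49.5575 km
6: 18.1967 km
7: 59.3501 km
8: 23.6846 km
9: 53.9252 km
10: 25.2868 km
Threshold 16.5 km: 2 (15.1231 km) is within range.

2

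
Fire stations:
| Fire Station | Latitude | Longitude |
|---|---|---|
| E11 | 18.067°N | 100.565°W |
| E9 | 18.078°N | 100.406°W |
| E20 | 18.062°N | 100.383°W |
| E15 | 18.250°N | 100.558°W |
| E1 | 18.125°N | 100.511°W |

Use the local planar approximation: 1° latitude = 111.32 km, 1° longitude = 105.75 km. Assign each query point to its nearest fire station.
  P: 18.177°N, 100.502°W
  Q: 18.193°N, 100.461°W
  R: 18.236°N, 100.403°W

P at 18.177°N, 100.502°W:
  E11: 13.940 km
  E9: 14.984 km
  E20: 17.951 km
  E15: 10.055 km
  E1: 5.866 km
  → nearest: E1 (5.866 km)
Q at 18.193°N, 100.461°W:
  E11: 17.824 km
  E9: 14.061 km
  E20: 16.754 km
  E15: 12.062 km
  E1: 9.234 km
  → nearest: E1 (9.234 km)
R at 18.236°N, 100.403°W:
  E11: 25.444 km
  E9: 17.591 km
  E20: 19.485 km
  E15: 16.465 km
  E1: 16.826 km
  → nearest: E15 (16.465 km)

P→E1; Q→E1; R→E15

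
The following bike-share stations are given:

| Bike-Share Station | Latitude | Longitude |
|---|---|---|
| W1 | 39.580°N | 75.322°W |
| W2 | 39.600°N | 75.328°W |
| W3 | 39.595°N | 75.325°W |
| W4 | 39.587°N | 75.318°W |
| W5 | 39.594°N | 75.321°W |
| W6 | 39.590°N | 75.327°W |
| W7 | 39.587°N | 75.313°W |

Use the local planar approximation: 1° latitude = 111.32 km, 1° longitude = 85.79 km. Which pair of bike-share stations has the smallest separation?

W3 and W5

Pairwise distances:
W3–W5: √((-0.001·111.32)² + (0.004·85.79)²) = √(0.01239 + 0.11776) = 0.361 km
W4–W7: √((0.000·111.32)² + (0.005·85.79)²) = √(0.00000 + 0.18400) = 0.429 km
W3–W6: √((-0.005·111.32)² + (-0.002·85.79)²) = √(0.30980 + 0.02944) = 0.582 km
W2–W3: √((-0.005·111.32)² + (0.003·85.79)²) = √(0.30980 + 0.06624) = 0.613 km
W5–W6: √((-0.004·111.32)² + (-0.006·85.79)²) = √(0.19827 + 0.26496) = 0.681 km
W4–W5: √((0.007·111.32)² + (-0.003·85.79)²) = √(0.60721 + 0.06624) = 0.821 km
W4–W6: √((0.003·111.32)² + (-0.009·85.79)²) = √(0.11153 + 0.59615) = 0.841 km
W1–W4: √((0.007·111.32)² + (0.004·85.79)²) = √(0.60721 + 0.11776) = 0.851 km
W2–W5: √((-0.006·111.32)² + (0.007·85.79)²) = √(0.44612 + 0.36064) = 0.898 km
W5–W7: √((-0.007·111.32)² + (0.008·85.79)²) = √(0.60721 + 0.47104) = 1.038 km
W3–W4: √((-0.008·111.32)² + (0.007·85.79)²) = √(0.79310 + 0.36064) = 1.074 km
W1–W7: √((0.007·111.32)² + (0.009·85.79)²) = √(0.60721 + 0.59615) = 1.097 km
W2–W6: √((-0.010·111.32)² + (0.001·85.79)²) = √(1.23921 + 0.00736) = 1.117 km
W1–W6: √((0.010·111.32)² + (-0.005·85.79)²) = √(1.23921 + 0.18400) = 1.193 km
W6–W7: √((-0.003·111.32)² + (0.014·85.79)²) = √(0.11153 + 1.44255) = 1.247 km
W3–W7: √((-0.008·111.32)² + (0.012·85.79)²) = √(0.79310 + 1.05983) = 1.361 km
W1–W5: √((0.014·111.32)² + (0.001·85.79)²) = √(2.42886 + 0.00736) = 1.561 km
W2–W4: √((-0.013·111.32)² + (0.010·85.79)²) = √(2.09427 + 0.73599) = 1.682 km
W1–W3: √((0.015·111.32)² + (-0.003·85.79)²) = √(2.78823 + 0.06624) = 1.690 km
W2–W7: √((-0.013·111.32)² + (0.015·85.79)²) = √(2.09427 + 1.65598) = 1.937 km
W1–W2: √((0.020·111.32)² + (-0.006·85.79)²) = √(4.95686 + 0.26496) = 2.285 km
Closest pair: W3–W5 at 0.361 km.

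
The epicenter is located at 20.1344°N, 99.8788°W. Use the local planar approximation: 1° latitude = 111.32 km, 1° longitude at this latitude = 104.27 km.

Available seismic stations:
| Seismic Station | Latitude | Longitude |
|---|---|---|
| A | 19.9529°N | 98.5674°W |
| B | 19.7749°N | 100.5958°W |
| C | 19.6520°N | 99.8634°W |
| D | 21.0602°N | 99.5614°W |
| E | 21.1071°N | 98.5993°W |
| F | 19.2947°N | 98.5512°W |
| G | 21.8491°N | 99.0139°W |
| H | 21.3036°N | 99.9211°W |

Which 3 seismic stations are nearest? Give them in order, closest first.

C, B, D

Distances from 20.1344°N, 99.8788°W:
A: √((-0.1815·111.32)² + (1.3114·104.27)²) = √(408.225053 + 18697.739540) = 138.2243 km
B: √((-0.3595·111.32)² + (-0.7170·104.27)²) = √(1601.563582 + 5589.295339) = 84.7989 km
C: √((-0.4824·111.32)² + (0.0154·104.27)²) = √(2883.772484 + 2.578459) = 53.7248 km
D: √((0.9258·111.32)² + (0.3174·104.27)²) = √(10621.375143 + 1095.298750) = 108.2436 km
E: √((0.9727·111.32)² + (1.2795·104.27)²) = √(11724.767165 + 17799.152643) = 171.8253 km
F: √((-0.8397·111.32)² + (1.3276·104.27)²) = √(8737.651153 + 19162.547066) = 167.0335 km
G: √((1.7147·111.32)² + (0.8649·104.27)²) = √(36435.328631 + 8132.995674) = 211.1121 km
H: √((1.1692·111.32)² + (-0.0423·104.27)²) = √(16940.413572 + 19.453578) = 130.2301 km
Sorted: C (53.7248 km) < B (84.7989 km) < D (108.2436 km) < H (130.2301 km) < A (138.2243 km) < …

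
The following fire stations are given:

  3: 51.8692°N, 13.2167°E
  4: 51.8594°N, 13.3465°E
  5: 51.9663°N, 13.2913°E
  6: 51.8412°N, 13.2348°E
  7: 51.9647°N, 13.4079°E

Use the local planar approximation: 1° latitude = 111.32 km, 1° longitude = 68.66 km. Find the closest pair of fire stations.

Pairwise distances:
3–6: 3.3556 km
4–6: 7.9324 km
5–7: 8.0077 km
3–4: 8.9786 km
3–5: 11.9613 km
4–7: 12.4570 km
4–5: 12.4891 km
5–6: 14.4563 km
3–7: 16.8926 km
6–7: 18.1731 km
Closest pair: 3–6 at 3.3556 km.

3 and 6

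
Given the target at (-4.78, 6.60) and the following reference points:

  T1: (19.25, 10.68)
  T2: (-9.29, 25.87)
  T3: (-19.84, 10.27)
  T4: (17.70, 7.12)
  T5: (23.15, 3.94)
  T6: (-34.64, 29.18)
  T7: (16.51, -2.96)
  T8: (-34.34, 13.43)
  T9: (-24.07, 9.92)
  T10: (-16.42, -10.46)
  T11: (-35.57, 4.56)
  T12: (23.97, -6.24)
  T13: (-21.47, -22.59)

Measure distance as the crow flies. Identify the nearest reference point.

T3

Distances from (-4.78, 6.60):
T1: √((24.03)² + (4.08)²) = √(577.4409 + 16.6464) = 24.37
T2: √((-4.51)² + (19.27)²) = √(20.3401 + 371.3329) = 19.79
T3: √((-15.06)² + (3.67)²) = √(226.8036 + 13.4689) = 15.50
T4: √((22.48)² + (0.52)²) = √(505.3504 + 0.2704) = 22.49
T5: √((27.93)² + (-2.66)²) = √(780.0849 + 7.0756) = 28.06
T6: √((-29.86)² + (22.58)²) = √(891.6196 + 509.8564) = 37.44
T7: √((21.29)² + (-9.56)²) = √(453.2641 + 91.3936) = 23.34
T8: √((-29.56)² + (6.83)²) = √(873.7936 + 46.6489) = 30.34
T9: √((-19.29)² + (3.32)²) = √(372.1041 + 11.0224) = 19.57
T10: √((-11.64)² + (-17.06)²) = √(135.4896 + 291.0436) = 20.65
T11: √((-30.79)² + (-2.04)²) = √(948.0241 + 4.1616) = 30.86
T12: √((28.75)² + (-12.84)²) = √(826.5625 + 164.8656) = 31.49
T13: √((-16.69)² + (-29.19)²) = √(278.5561 + 852.0561) = 33.62
Minimum: T3 at 15.50.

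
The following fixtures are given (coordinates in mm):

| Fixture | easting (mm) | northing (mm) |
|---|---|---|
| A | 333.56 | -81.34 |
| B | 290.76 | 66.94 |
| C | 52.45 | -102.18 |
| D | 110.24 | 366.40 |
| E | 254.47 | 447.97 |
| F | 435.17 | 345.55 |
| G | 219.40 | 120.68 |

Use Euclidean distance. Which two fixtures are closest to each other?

Pairwise distances:
A–B: √((-42.80)² + (148.28)²) = √(1831.8400 + 21986.9584) = 154.33 mm
A–C: √((-281.11)² + (-20.84)²) = √(79022.8321 + 434.3056) = 281.88 mm
A–D: √((-223.32)² + (447.74)²) = √(49871.8224 + 200471.1076) = 500.34 mm
A–E: √((-79.09)² + (529.31)²) = √(6255.2281 + 280169.0761) = 535.19 mm
A–F: √((101.61)² + (426.89)²) = √(10324.5921 + 182235.0721) = 438.82 mm
A–G: √((-114.16)² + (202.02)²) = √(13032.5056 + 40812.0804) = 232.04 mm
B–C: √((-238.31)² + (-169.12)²) = √(56791.6561 + 28601.5744) = 292.22 mm
B–D: √((-180.52)² + (299.46)²) = √(32587.4704 + 89676.2916) = 349.66 mm
B–E: √((-36.29)² + (381.03)²) = √(1316.9641 + 145183.8609) = 382.75 mm
B–F: √((144.41)² + (278.61)²) = √(20854.2481 + 77623.5321) = 313.81 mm
B–G: √((-71.36)² + (53.74)²) = √(5092.2496 + 2887.9876) = 89.33 mm
C–D: √((57.79)² + (468.58)²) = √(3339.6841 + 219567.2164) = 472.13 mm
C–E: √((202.02)² + (550.15)²) = √(40812.0804 + 302665.0225) = 586.07 mm
C–F: √((382.72)² + (447.73)²) = √(146474.5984 + 200462.1529) = 589.01 mm
C–G: √((166.95)² + (222.86)²) = √(27872.3025 + 49666.5796) = 278.46 mm
D–E: √((144.23)² + (81.57)²) = √(20802.2929 + 6653.6649) = 165.70 mm
D–F: √((324.93)² + (-20.85)²) = √(105579.5049 + 434.7225) = 325.60 mm
D–G: √((109.16)² + (-245.72)²) = √(11915.9056 + 60378.3184) = 268.88 mm
E–F: √((180.70)² + (-102.42)²) = √(32652.4900 + 10489.8564) = 207.71 mm
E–G: √((-35.07)² + (-327.29)²) = √(1229.9049 + 107118.7441) = 329.16 mm
F–G: √((-215.77)² + (-224.87)²) = √(46556.6929 + 50566.5169) = 311.65 mm
Closest pair: B–G at 89.33 mm.

B and G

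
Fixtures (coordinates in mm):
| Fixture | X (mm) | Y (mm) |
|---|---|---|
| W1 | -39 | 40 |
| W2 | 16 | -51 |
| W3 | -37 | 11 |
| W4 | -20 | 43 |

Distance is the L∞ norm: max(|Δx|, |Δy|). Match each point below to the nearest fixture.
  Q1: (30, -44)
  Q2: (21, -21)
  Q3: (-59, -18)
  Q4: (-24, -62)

Q1→W2; Q2→W2; Q3→W3; Q4→W2

Q1 at (30, -44):
  W1: 84 mm
  W2: 14 mm
  W3: 67 mm
  W4: 87 mm
  → nearest: W2 (14 mm)
Q2 at (21, -21):
  W1: 61 mm
  W2: 30 mm
  W3: 58 mm
  W4: 64 mm
  → nearest: W2 (30 mm)
Q3 at (-59, -18):
  W1: 58 mm
  W2: 75 mm
  W3: 29 mm
  W4: 61 mm
  → nearest: W3 (29 mm)
Q4 at (-24, -62):
  W1: 102 mm
  W2: 40 mm
  W3: 73 mm
  W4: 105 mm
  → nearest: W2 (40 mm)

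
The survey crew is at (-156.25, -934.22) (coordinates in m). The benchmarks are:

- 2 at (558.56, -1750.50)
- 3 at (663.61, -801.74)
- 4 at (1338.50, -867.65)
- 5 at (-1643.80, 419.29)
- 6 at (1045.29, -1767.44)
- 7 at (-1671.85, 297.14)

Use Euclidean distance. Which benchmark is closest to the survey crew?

Distances from (-156.25, -934.22):
2: 1085.02 m
3: 830.49 m
4: 1496.23 m
5: 2011.17 m
6: 1462.17 m
7: 1952.76 m
Minimum: 3 at 830.49 m.

3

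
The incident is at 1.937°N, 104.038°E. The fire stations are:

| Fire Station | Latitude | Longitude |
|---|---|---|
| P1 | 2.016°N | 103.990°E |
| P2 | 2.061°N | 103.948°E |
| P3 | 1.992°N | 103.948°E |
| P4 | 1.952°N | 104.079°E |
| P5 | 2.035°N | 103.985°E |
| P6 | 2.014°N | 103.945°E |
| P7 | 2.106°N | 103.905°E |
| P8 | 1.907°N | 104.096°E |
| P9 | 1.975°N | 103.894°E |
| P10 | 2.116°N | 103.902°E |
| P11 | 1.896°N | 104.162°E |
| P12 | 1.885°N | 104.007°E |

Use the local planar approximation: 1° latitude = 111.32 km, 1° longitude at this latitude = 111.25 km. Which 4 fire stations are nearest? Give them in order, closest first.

Distances from 1.937°N, 104.038°E:
P1: 10.289 km
P2: 17.053 km
P3: 11.736 km
P4: 4.857 km
P5: 12.401 km
P6: 13.436 km
P7: 23.935 km
P8: 7.266 km
P9: 16.569 km
P10: 25.019 km
P11: 14.530 km
P12: 6.738 km
Sorted: P4 (4.857 km) < P12 (6.738 km) < P8 (7.266 km) < P1 (10.289 km) < P3 (11.736 km) < P5 (12.401 km) < …

P4, P12, P8, P1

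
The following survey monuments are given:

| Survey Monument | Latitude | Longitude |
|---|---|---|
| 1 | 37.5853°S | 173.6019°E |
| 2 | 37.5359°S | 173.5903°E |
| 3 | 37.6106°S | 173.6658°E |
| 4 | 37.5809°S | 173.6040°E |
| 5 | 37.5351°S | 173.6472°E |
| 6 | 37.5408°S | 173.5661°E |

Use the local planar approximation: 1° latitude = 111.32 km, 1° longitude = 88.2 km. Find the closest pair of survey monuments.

Pairwise distances:
1–2: √((0.0494·111.32)² + (-0.0116·88.2)²) = √(30.241289 + 1.046775) = 5.5936 km
1–3: √((-0.0253·111.32)² + (0.0639·88.2)²) = √(7.932086 + 31.764271) = 6.3005 km
1–4: √((0.0044·111.32)² + (0.0021·88.2)²) = √(0.239912 + 0.034306) = 0.5237 km
1–5: √((0.0502·111.32)² + (0.0453·88.2)²) = √(31.228695 + 15.963701) = 6.8697 km
1–6: √((0.0445·111.32)² + (-0.0358·88.2)²) = √(24.539540 + 9.970185) = 5.8745 km
2–3: √((-0.0747·111.32)² + (0.0755·88.2)²) = √(69.149270 + 44.343613) = 10.6533 km
2–4: √((-0.0450·111.32)² + (0.0137·88.2)²) = √(25.094088 + 1.460086) = 5.1531 km
2–5: √((0.0008·111.32)² + (0.0569·88.2)²) = √(0.007931 + 25.186145) = 5.0194 km
2–6: √((-0.0049·111.32)² + (-0.0242·88.2)²) = √(0.297535 + 4.555834) = 2.2030 km
3–4: √((0.0297·111.32)² + (-0.0618·88.2)²) = √(10.930985 + 29.710785) = 6.3751 km
3–5: √((0.0755·111.32)² + (-0.0186·88.2)²) = √(70.638310 + 2.691306) = 8.5633 km
3–6: √((0.0698·111.32)² + (-0.0997·88.2)²) = √(60.375013 + 77.326346) = 11.7346 km
4–5: √((0.0458·111.32)² + (0.0432·88.2)²) = √(25.994254 + 14.517929) = 6.3649 km
4–6: √((0.0401·111.32)² + (-0.0379·88.2)²) = √(19.926689 + 11.174178) = 5.5768 km
5–6: √((-0.0057·111.32)² + (-0.0811·88.2)²) = √(0.402621 + 51.165695) = 7.1811 km
Closest pair: 1–4 at 0.5237 km.

1 and 4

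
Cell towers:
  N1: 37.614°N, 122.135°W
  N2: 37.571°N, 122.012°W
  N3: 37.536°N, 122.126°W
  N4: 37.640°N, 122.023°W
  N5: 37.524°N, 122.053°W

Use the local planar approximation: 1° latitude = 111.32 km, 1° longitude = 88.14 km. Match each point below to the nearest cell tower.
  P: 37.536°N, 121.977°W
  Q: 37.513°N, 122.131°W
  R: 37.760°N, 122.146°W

P at 37.536°N, 121.977°W:
  N1: 16.411 km
  N2: 4.970 km
  N3: 13.133 km
  N4: 12.267 km
  N5: 6.831 km
  → nearest: N2 (4.970 km)
Q at 37.513°N, 122.131°W:
  N1: 11.249 km
  N2: 12.317 km
  N3: 2.598 km
  N4: 17.044 km
  N5: 6.983 km
  → nearest: N3 (2.598 km)
R at 37.760°N, 122.146°W:
  N1: 16.282 km
  N2: 24.128 km
  N3: 24.998 km
  N4: 17.204 km
  N5: 27.521 km
  → nearest: N1 (16.282 km)

P→N2; Q→N3; R→N1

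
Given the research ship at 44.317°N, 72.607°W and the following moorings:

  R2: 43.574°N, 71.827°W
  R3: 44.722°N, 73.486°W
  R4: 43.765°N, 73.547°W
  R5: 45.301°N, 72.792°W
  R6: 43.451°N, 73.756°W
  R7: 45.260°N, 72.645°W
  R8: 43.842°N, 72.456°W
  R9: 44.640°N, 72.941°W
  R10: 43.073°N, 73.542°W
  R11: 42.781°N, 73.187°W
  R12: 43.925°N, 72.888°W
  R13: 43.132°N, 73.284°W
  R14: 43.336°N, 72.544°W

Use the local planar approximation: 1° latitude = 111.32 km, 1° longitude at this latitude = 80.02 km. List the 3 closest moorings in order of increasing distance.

Distances from 44.317°N, 72.607°W:
R2: √((-0.743·111.32)² + (0.780·80.02)²) = √(6841.06982 + 3895.70712) = 103.618 km
R3: √((0.405·111.32)² + (-0.879·80.02)²) = √(2032.62116 + 4947.37516) = 83.546 km
R4: √((-0.552·111.32)² + (-0.940·80.02)²) = √(3775.93536 + 5657.86787) = 97.128 km
R5: √((0.984·111.32)² + (-0.185·80.02)²) = √(11998.76623 + 219.14953) = 110.535 km
R6: √((-0.866·111.32)² + (-1.149·80.02)²) = √(9293.56155 + 8453.51157) = 133.218 km
R7: √((0.943·111.32)² + (-0.038·80.02)²) = √(11019.70024 + 9.24622) = 105.019 km
R8: √((-0.475·111.32)² + (0.151·80.02)²) = √(2795.97713 + 145.99937) = 54.240 km
R9: √((0.323·111.32)² + (-0.334·80.02)²) = √(1292.85982 + 714.31542) = 44.802 km
R10: √((-1.244·111.32)² + (-0.935·80.02)²) = √(19177.28648 + 5597.83787) = 157.401 km
R11: √((-1.536·111.32)² + (-0.580·80.02)²) = √(29236.73200 + 2154.03661) = 177.174 km
R12: √((-0.392·111.32)² + (-0.281·80.02)²) = √(1904.22617 + 505.60311) = 49.090 km
R13: √((-1.185·111.32)² + (-0.677·80.02)²) = √(17401.35616 + 2934.77244) = 142.605 km
R14: √((-0.981·111.32)² + (0.063·80.02)²) = √(11925.71455 + 25.41430) = 109.321 km
Sorted: R9 (44.802 km) < R12 (49.090 km) < R8 (54.240 km) < R3 (83.546 km) < R4 (97.128 km) < …

R9, R12, R8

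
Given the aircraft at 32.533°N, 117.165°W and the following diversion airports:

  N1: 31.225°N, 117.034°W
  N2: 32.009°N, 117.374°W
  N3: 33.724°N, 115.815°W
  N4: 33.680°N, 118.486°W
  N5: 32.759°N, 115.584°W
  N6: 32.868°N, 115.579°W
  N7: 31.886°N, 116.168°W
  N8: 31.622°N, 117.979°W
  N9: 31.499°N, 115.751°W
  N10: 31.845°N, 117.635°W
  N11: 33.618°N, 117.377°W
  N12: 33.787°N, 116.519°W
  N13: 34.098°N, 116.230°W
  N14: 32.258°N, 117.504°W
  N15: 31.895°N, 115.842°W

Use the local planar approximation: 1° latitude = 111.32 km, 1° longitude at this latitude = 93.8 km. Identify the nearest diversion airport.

N14

Distances from 32.533°N, 117.165°W:
N1: 146.124 km
N2: 61.538 km
N3: 183.339 km
N4: 177.924 km
N5: 150.417 km
N6: 153.370 km
N7: 118.039 km
N8: 126.942 km
N9: 175.615 km
N10: 88.370 km
N11: 122.408 km
N12: 152.179 km
N13: 195.046 km
N14: 44.139 km
N15: 142.984 km
Minimum: N14 at 44.139 km.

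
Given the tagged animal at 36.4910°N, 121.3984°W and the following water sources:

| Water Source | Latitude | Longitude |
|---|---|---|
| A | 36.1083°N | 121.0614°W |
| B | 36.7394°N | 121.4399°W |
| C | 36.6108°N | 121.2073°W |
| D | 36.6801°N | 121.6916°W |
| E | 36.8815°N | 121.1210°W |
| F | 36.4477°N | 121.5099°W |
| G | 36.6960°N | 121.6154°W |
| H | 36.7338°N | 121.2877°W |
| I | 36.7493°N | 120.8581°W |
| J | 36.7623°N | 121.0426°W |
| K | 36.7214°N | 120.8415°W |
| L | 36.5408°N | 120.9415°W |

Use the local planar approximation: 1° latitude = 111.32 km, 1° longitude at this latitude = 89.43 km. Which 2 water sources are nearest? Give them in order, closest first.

Distances from 36.4910°N, 121.3984°W:
A: √((-0.3827·111.32)² + (0.3370·89.43)²) = √(1814.944377 + 908.293619) = 52.1847 km
B: √((0.2484·111.32)² + (-0.0415·89.43)²) = √(764.626910 + 13.774082) = 27.8998 km
C: √((0.1198·111.32)² + (0.1911·89.43)²) = √(177.852523 + 292.070595) = 21.6777 km
D: √((0.1891·111.32)² + (-0.2932·89.43)²) = √(443.128266 + 687.534338) = 33.6253 km
E: √((0.3905·111.32)² + (0.2774·89.43)²) = √(1889.680893 + 615.431009) = 50.0511 km
F: √((-0.0433·111.32)² + (-0.1115·89.43)²) = √(23.233904 + 99.429715) = 11.0754 km
G: √((0.2050·111.32)² + (-0.2170·89.43)²) = √(520.779784 + 376.604868) = 29.9564 km
H: √((0.2428·111.32)² + (0.1107·89.43)²) = √(730.539596 + 98.008040) = 28.7845 km
I: √((0.2583·111.32)² + (0.5403·89.43)²) = √(826.789986 + 2334.728564) = 56.2274 km
J: √((0.2713·111.32)² + (0.3558·89.43)²) = √(912.107408 + 1012.461107) = 43.8699 km
K: √((0.2304·111.32)² + (0.5569·89.43)²) = √(657.826470 + 2480.395286) = 56.0198 km
L: √((0.0498·111.32)² + (0.4569·89.43)²) = √(30.733009 + 1669.585936) = 41.2349 km
Sorted: F (11.0754 km) < C (21.6777 km) < B (27.8998 km) < H (28.7845 km) < …

F, C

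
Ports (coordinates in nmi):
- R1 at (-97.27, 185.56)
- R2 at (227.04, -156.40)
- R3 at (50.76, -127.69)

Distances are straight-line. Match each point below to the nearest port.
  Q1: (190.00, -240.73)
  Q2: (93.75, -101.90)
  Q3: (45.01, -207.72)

Q1 at (190.00, -240.73):
  R1: 514.05 nmi
  R2: 92.11 nmi
  R3: 179.35 nmi
  → nearest: R2 (92.11 nmi)
Q2 at (93.75, -101.90):
  R1: 345.14 nmi
  R2: 144.00 nmi
  R3: 50.13 nmi
  → nearest: R3 (50.13 nmi)
Q3 at (45.01, -207.72):
  R1: 418.23 nmi
  R2: 189.13 nmi
  R3: 80.24 nmi
  → nearest: R3 (80.24 nmi)

Q1→R2; Q2→R3; Q3→R3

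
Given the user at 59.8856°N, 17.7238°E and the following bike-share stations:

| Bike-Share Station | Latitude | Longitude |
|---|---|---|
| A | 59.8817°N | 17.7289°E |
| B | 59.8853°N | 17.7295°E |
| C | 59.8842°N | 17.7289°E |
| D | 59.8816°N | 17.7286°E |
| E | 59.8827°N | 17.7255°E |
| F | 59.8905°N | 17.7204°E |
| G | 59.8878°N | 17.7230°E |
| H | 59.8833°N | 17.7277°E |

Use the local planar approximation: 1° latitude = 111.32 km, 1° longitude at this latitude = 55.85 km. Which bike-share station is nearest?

G

Distances from 59.8856°N, 17.7238°E:
A: 0.5192 km
B: 0.3201 km
C: 0.3247 km
D: 0.5198 km
E: 0.3365 km
F: 0.5776 km
G: 0.2489 km
H: 0.3362 km
Minimum: G at 0.2489 km.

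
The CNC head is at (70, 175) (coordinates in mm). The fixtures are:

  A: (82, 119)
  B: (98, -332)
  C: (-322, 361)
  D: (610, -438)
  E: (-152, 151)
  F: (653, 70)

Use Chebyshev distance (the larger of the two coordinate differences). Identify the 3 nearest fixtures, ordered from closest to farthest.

Distances from (70, 175):
A: 56 mm
B: 507 mm
C: 392 mm
D: 613 mm
E: 222 mm
F: 583 mm
Sorted: A (56 mm) < E (222 mm) < C (392 mm) < B (507 mm) < F (583 mm) < …

A, E, C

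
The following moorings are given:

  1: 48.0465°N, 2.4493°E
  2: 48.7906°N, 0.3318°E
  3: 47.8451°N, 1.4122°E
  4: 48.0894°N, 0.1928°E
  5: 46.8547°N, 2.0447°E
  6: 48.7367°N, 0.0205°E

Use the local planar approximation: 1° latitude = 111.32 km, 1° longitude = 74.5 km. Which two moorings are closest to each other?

Pairwise distances:
2–6: √((-0.0539·111.32)² + (-0.3113·74.5)²) = √(36.001776 + 537.861906) = 23.9555 km
4–6: √((0.6473·111.32)² + (-0.1723·74.5)²) = √(5192.274083 + 164.771881) = 73.1918 km
2–4: √((-0.7012·111.32)² + (-0.1390·74.5)²) = √(6092.986420 + 107.236380) = 78.7415 km
1–3: √((-0.2014·111.32)² + (-1.0371·74.5)²) = √(502.649584 + 5969.717970) = 80.4510 km
3–4: √((0.2443·111.32)² + (-1.2194·74.5)²) = √(739.593915 + 8252.868532) = 94.8286 km
3–5: √((-0.9904·111.32)² + (0.6325·74.5)²) = √(12155.355326 + 2220.412202) = 119.8990 km
2–3: √((-0.9455·111.32)² + (1.0804·74.5)²) = √(11078.206639 + 6478.607904) = 132.5021 km
1–5: √((-1.1918·111.32)² + (-0.4046·74.5)²) = √(17601.640941 + 908.582363) = 136.0523 km
3–6: √((0.8916·111.32)² + (-1.3917·74.5)²) = √(9851.140540 + 10749.884547) = 143.5306 km
1–4: √((0.0429·111.32)² + (-2.2565·74.5)²) = √(22.806623 + 28260.719936) = 168.1771 km
1–2: √((0.7441·111.32)² + (-2.1175·74.5)²) = √(6861.341010 + 24886.245639) = 178.1785 km
4–5: √((-1.2347·111.32)² + (1.8519·74.5)²) = √(18891.623930 + 19034.768919) = 194.7470 km
1–6: √((0.6902·111.32)² + (-2.4288·74.5)²) = √(5903.319724 + 32741.310159) = 196.5824 km
2–5: √((-1.9359·111.32)² + (1.7129·74.5)²) = √(46442.141247 + 16284.580082) = 250.4530 km
5–6: √((1.8820·111.32)² + (-2.0242·74.5)²) = √(43892.026578 + 22741.514648) = 258.1347 km
Closest pair: 2–6 at 23.9555 km.

2 and 6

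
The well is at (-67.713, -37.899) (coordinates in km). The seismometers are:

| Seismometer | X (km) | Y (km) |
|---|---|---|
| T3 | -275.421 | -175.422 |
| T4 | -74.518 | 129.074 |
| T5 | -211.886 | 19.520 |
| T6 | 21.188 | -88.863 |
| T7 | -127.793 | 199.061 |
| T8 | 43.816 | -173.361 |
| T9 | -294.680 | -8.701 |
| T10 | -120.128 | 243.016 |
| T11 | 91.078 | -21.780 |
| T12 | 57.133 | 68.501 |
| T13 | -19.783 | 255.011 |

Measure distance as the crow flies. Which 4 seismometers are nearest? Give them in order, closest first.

T6, T5, T11, T12

Distances from (-67.713, -37.899):
T3: √((-207.708)² + (-137.523)²) = √(43142.61326 + 18912.57553) = 249.109 km
T4: √((-6.805)² + (166.973)²) = √(46.30803 + 27879.98273) = 167.112 km
T5: √((-144.173)² + (57.419)²) = √(20785.85393 + 3296.94156) = 155.186 km
T6: √((88.901)² + (-50.964)²) = √(7903.38780 + 2597.32930) = 102.473 km
T7: √((-60.080)² + (236.960)²) = √(3609.60640 + 56150.04160) = 244.458 km
T8: √((111.529)² + (-135.462)²) = √(12438.71784 + 18349.95344) = 175.467 km
T9: √((-226.967)² + (29.198)²) = √(51514.01909 + 852.52320) = 228.837 km
T10: √((-52.415)² + (280.915)²) = √(2747.33223 + 78913.23722) = 285.763 km
T11: √((158.791)² + (16.119)²) = √(25214.58168 + 259.82216) = 159.607 km
T12: √((124.846)² + (106.400)²) = √(15586.52372 + 11320.96000) = 164.035 km
T13: √((47.930)² + (292.910)²) = √(2297.28490 + 85796.26810) = 296.806 km
Sorted: T6 (102.473 km) < T5 (155.186 km) < T11 (159.607 km) < T12 (164.035 km) < T4 (167.112 km) < T8 (175.467 km) < …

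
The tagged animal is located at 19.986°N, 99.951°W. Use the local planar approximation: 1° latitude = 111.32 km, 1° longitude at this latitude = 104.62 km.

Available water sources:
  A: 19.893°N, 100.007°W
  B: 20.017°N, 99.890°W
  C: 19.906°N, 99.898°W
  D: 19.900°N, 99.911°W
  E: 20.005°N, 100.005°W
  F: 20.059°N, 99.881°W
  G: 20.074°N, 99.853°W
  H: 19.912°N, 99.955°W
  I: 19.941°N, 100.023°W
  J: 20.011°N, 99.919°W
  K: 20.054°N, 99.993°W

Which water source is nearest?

Distances from 19.986°N, 99.951°W:
A: √((-0.093·111.32)² + (-0.056·104.62)²) = √(107.17964 + 34.32460) = 11.896 km
B: √((0.031·111.32)² + (0.061·104.62)²) = √(11.90885 + 40.72763) = 7.255 km
C: √((-0.080·111.32)² + (0.053·104.62)²) = √(79.30971 + 30.74547) = 10.491 km
D: √((-0.086·111.32)² + (0.040·104.62)²) = √(91.65229 + 17.51255) = 10.448 km
E: √((0.019·111.32)² + (-0.054·104.62)²) = √(4.47356 + 31.91662) = 6.032 km
F: √((0.073·111.32)² + (0.070·104.62)²) = √(66.03773 + 53.63219) = 10.939 km
G: √((0.088·111.32)² + (0.098·104.62)²) = √(95.96475 + 105.11909) = 14.180 km
H: √((-0.074·111.32)² + (-0.004·104.62)²) = √(67.85937 + 0.17513) = 8.248 km
I: √((-0.045·111.32)² + (-0.072·104.62)²) = √(25.09409 + 56.74067) = 9.046 km
J: √((0.025·111.32)² + (0.032·104.62)²) = √(7.74509 + 11.20803) = 4.354 km
K: √((0.068·111.32)² + (-0.042·104.62)²) = √(57.30127 + 19.30759) = 8.753 km
Minimum: J at 4.354 km.

J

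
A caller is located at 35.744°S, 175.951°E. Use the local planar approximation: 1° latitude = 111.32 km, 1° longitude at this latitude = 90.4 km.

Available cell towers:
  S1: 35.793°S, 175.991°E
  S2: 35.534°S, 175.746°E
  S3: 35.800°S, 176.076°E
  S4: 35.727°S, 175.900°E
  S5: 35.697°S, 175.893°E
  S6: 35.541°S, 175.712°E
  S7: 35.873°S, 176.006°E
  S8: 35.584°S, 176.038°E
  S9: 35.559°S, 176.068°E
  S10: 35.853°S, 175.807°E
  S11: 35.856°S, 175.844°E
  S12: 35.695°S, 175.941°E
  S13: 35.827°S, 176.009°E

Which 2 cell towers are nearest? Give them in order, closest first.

S4, S12

Distances from 35.744°S, 175.951°E:
S1: √((-0.049·111.32)² + (0.040·90.4)²) = √(29.75353 + 13.07546) = 6.544 km
S2: √((0.210·111.32)² + (-0.205·90.4)²) = √(546.49348 + 343.43502) = 29.832 km
S3: √((-0.056·111.32)² + (0.125·90.4)²) = √(38.86176 + 127.69000) = 12.905 km
S4: √((0.017·111.32)² + (-0.051·90.4)²) = √(3.58133 + 21.25579) = 4.984 km
S5: √((0.047·111.32)² + (-0.058·90.4)²) = √(27.37424 + 27.49115) = 7.407 km
S6: √((0.203·111.32)² + (-0.239·90.4)²) = √(510.66780 + 466.80195) = 31.265 km
S7: √((-0.129·111.32)² + (0.055·90.4)²) = √(206.21764 + 24.72078) = 15.197 km
S8: √((0.160·111.32)² + (0.087·90.4)²) = √(317.23885 + 61.85508) = 19.470 km
S9: √((0.185·111.32)² + (0.117·90.4)²) = √(424.12107 + 111.86870) = 23.151 km
S10: √((-0.109·111.32)² + (-0.144·90.4)²) = √(147.23104 + 169.45791) = 17.796 km
S11: √((-0.112·111.32)² + (-0.107·90.4)²) = √(155.44703 + 93.56306) = 15.780 km
S12: √((0.049·111.32)² + (-0.010·90.4)²) = √(29.75353 + 0.81722) = 5.529 km
S13: √((-0.083·111.32)² + (0.058·90.4)²) = √(85.36947 + 27.49115) = 10.624 km
Sorted: S4 (4.984 km) < S12 (5.529 km) < S1 (6.544 km) < S5 (7.407 km) < …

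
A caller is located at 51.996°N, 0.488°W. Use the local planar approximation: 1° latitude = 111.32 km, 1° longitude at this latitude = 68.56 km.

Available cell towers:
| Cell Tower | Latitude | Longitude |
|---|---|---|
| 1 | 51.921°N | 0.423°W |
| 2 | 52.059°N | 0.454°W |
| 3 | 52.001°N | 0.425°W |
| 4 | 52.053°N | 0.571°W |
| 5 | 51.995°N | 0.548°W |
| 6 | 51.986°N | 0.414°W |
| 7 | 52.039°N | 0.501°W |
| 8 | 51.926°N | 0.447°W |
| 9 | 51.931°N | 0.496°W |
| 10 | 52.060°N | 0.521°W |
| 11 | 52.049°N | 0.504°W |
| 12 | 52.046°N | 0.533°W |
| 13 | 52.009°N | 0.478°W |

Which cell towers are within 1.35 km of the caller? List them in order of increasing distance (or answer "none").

none

Distances from 51.996°N, 0.488°W:
1: √((-0.075·111.32)² + (0.065·68.56)²) = √(69.70580 + 19.85950) = 9.464 km
2: √((0.063·111.32)² + (0.034·68.56)²) = √(49.18441 + 5.43375) = 7.390 km
3: √((0.005·111.32)² + (0.063·68.56)²) = √(0.30980 + 18.65618) = 4.355 km
4: √((0.057·111.32)² + (-0.083·68.56)²) = √(40.26207 + 32.38156) = 8.523 km
5: √((-0.001·111.32)² + (-0.060·68.56)²) = √(0.01239 + 16.92170) = 4.115 km
6: √((-0.010·111.32)² + (0.074·68.56)²) = √(1.23921 + 25.73979) = 5.194 km
7: √((0.043·111.32)² + (-0.013·68.56)²) = √(22.91307 + 0.79438) = 4.869 km
8: √((-0.070·111.32)² + (0.041·68.56)²) = √(60.72150 + 7.90150) = 8.284 km
9: √((-0.065·111.32)² + (-0.008·68.56)²) = √(52.35680 + 0.30083) = 7.257 km
10: √((0.064·111.32)² + (-0.033·68.56)²) = √(50.75822 + 5.11882) = 7.475 km
11: √((0.053·111.32)² + (-0.016·68.56)²) = √(34.80953 + 1.20332) = 6.001 km
12: √((0.050·111.32)² + (-0.045·68.56)²) = √(30.98036 + 9.51846) = 6.364 km
13: √((0.013·111.32)² + (0.010·68.56)²) = √(2.09427 + 0.47005) = 1.601 km
Threshold 1.35 km: none within range.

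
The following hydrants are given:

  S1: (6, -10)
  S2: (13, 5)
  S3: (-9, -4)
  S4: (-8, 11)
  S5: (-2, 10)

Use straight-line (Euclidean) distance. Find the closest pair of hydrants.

Pairwise distances:
S1–S2: 16.6
S1–S3: 16.2
S1–S4: 25.2
S1–S5: 21.5
S2–S3: 23.8
S2–S4: 21.8
S2–S5: 15.8
S3–S4: 15.0
S3–S5: 15.7
S4–S5: 6.1
Closest pair: S4–S5 at 6.1.

S4 and S5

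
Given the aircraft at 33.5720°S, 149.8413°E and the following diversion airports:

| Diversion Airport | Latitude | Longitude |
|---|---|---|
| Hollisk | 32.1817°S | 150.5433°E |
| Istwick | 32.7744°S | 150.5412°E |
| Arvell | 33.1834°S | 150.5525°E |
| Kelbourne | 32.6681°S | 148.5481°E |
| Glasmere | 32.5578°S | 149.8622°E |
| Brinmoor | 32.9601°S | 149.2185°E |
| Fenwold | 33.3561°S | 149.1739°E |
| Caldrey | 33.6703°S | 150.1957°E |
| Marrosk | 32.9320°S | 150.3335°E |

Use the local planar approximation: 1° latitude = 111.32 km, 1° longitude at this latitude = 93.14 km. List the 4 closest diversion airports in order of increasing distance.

Distances from 33.5720°S, 149.8413°E:
Hollisk: √((1.3903·111.32)² + (0.7020·93.14)²) = √(23953.194493 + 4275.104071) = 168.0128 km
Istwick: √((0.7976·111.32)² + (0.6999·93.14)²) = √(7883.456688 + 4249.564782) = 110.1500 km
Arvell: √((0.3886·111.32)² + (0.7112·93.14)²) = √(1871.336928 + 4387.892338) = 79.1153 km
Kelbourne: √((0.9039·111.32)² + (-1.2932·93.14)²) = √(10124.816668 + 14507.876805) = 156.9481 km
Glasmere: √((1.0142·111.32)² + (0.0209·93.14)²) = √(12746.577996 + 3.789353) = 112.9175 km
Brinmoor: √((0.6119·111.32)² + (-0.6228·93.14)²) = √(4639.885909 + 3364.880730) = 89.4694 km
Fenwold: √((0.2159·111.32)² + (-0.6674·93.14)²) = √(577.632579 + 3864.068990) = 66.6461 km
Caldrey: √((-0.0983·111.32)² + (0.3544·93.14)²) = √(119.743909 + 1089.581934) = 34.7754 km
Marrosk: √((0.6400·111.32)² + (0.4922·93.14)²) = √(5075.821527 + 2101.627226) = 84.7198 km
Sorted: Caldrey (34.7754 km) < Fenwold (66.6461 km) < Arvell (79.1153 km) < Marrosk (84.7198 km) < Brinmoor (89.4694 km) < Istwick (110.1500 km) < …

Caldrey, Fenwold, Arvell, Marrosk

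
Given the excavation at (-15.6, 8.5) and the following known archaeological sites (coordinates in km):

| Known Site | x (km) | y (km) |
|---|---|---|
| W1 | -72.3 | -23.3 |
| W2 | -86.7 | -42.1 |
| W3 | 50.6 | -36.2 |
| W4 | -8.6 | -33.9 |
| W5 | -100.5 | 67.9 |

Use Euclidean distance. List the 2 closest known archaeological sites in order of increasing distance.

Distances from (-15.6, 8.5):
W1: 65.0 km
W2: 87.3 km
W3: 79.9 km
W4: 43.0 km
W5: 103.6 km
Sorted: W4 (43.0 km) < W1 (65.0 km) < W3 (79.9 km) < W2 (87.3 km) < …

W4, W1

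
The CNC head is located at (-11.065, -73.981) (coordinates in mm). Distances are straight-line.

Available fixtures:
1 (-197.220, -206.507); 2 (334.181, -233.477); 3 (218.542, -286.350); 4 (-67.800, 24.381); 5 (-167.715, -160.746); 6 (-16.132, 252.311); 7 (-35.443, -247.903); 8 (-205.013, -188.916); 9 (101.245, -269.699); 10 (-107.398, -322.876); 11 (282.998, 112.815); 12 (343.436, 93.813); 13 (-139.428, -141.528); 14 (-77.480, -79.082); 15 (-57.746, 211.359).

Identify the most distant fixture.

Distances from (-11.065, -73.981):
1: 228.510 mm
2: 380.307 mm
3: 312.762 mm
4: 113.552 mm
5: 179.074 mm
6: 326.331 mm
7: 175.622 mm
8: 225.446 mm
9: 225.653 mm
10: 266.887 mm
11: 348.376 mm
12: 392.206 mm
13: 145.051 mm
14: 66.611 mm
15: 289.133 mm
Maximum: 12 at 392.206 mm.

12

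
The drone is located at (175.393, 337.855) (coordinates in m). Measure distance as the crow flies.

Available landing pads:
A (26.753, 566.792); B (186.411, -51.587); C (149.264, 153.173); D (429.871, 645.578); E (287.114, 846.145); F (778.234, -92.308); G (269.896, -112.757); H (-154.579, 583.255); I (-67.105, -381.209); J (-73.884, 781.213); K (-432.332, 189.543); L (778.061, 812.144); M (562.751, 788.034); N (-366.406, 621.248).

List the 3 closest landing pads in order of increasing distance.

C, A, B

Distances from (175.393, 337.855):
A: √((-148.640)² + (228.937)²) = √(22093.84960 + 52412.14997) = 272.958 m
B: √((11.018)² + (-389.442)²) = √(121.39632 + 151665.07136) = 389.598 m
C: √((-26.129)² + (-184.682)²) = √(682.72464 + 34107.44112) = 186.521 m
D: √((254.478)² + (307.723)²) = √(64759.05248 + 94693.44473) = 399.315 m
E: √((111.721)² + (508.290)²) = √(12481.58184 + 258358.72410) = 520.423 m
F: √((602.841)² + (-430.163)²) = √(363417.27128 + 185040.20657) = 740.579 m
G: √((94.503)² + (-450.612)²) = √(8930.81701 + 203051.17454) = 460.415 m
H: √((-329.972)² + (245.400)²) = √(108881.52078 + 60221.16000) = 411.221 m
I: √((-242.498)² + (-719.064)²) = √(58805.28000 + 517053.03610) = 758.853 m
J: √((-249.277)² + (443.358)²) = √(62139.02273 + 196566.31616) = 508.631 m
K: √((-607.725)² + (-148.312)²) = √(369329.67563 + 21996.44934) = 625.561 m
L: √((602.668)² + (474.289)²) = √(363208.71822 + 224950.05552) = 766.915 m
M: √((387.358)² + (450.179)²) = √(150046.22016 + 202661.13204) = 593.892 m
N: √((-541.799)² + (283.393)²) = √(293546.15640 + 80311.59245) = 611.439 m
Sorted: C (186.521 m) < A (272.958 m) < B (389.598 m) < D (399.315 m) < H (411.221 m) < …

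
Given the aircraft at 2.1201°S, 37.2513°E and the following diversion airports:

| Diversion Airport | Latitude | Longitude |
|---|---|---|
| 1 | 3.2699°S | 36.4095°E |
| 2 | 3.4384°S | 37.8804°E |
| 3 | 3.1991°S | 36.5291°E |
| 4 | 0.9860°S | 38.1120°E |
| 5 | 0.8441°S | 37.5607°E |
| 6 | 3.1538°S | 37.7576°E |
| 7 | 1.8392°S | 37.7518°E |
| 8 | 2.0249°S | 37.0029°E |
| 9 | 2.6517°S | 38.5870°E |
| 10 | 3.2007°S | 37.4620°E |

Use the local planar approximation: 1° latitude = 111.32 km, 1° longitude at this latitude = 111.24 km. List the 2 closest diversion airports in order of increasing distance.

Distances from 2.1201°S, 37.2513°E:
1: √((-1.1498·111.32)² + (-0.8418·111.24)²) = √(16382.908434 + 8768.792700) = 158.5929 km
2: √((-1.3183·111.32)² + (0.6291·111.24)²) = √(21536.488796 + 4897.352118) = 162.5849 km
3: √((-1.0790·111.32)² + (-0.7222·111.24)²) = √(14427.440260 + 6454.118405) = 144.5045 km
4: √((1.1341·111.32)² + (0.8607·111.24)²) = √(15938.560534 + 9166.964855) = 158.4472 km
5: √((1.2760·111.32)² + (0.3094·111.24)²) = √(20176.588844 + 1184.575045) = 146.1546 km
6: √((-1.0337·111.32)² + (0.5063·111.24)²) = √(13241.446430 + 3172.033864) = 128.1151 km
7: √((0.2809·111.32)² + (0.5005·111.24)²) = √(977.799642 + 3099.774662) = 63.8559 km
8: √((0.0952·111.32)² + (-0.2484·111.24)²) = √(112.310482 + 763.528308) = 29.5946 km
9: √((-0.5316·111.32)² + (1.3357·111.24)²) = √(3502.001598 + 22076.987530) = 159.9343 km
10: √((-1.0806·111.32)² + (0.2107·111.24)²) = √(14470.259573 + 549.352407) = 122.5545 km
Sorted: 8 (29.5946 km) < 7 (63.8559 km) < 10 (122.5545 km) < 6 (128.1151 km) < …

8, 7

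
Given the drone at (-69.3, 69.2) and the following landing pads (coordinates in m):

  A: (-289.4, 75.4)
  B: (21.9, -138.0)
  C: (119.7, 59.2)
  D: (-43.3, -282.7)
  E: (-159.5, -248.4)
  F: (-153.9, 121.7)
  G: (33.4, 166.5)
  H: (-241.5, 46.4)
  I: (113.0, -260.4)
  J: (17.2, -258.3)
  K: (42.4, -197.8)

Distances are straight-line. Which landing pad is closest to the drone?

F

Distances from (-69.3, 69.2):
A: √((-220.1)² + (6.2)²) = √(48444.010 + 38.440) = 220.2 m
B: √((91.2)² + (-207.2)²) = √(8317.440 + 42931.840) = 226.4 m
C: √((189.0)² + (-10.0)²) = √(35721.000 + 100.000) = 189.3 m
D: √((26.0)² + (-351.9)²) = √(676.000 + 123833.610) = 352.9 m
E: √((-90.2)² + (-317.6)²) = √(8136.040 + 100869.760) = 330.2 m
F: √((-84.6)² + (52.5)²) = √(7157.160 + 2756.250) = 99.6 m
G: √((102.7)² + (97.3)²) = √(10547.290 + 9467.290) = 141.5 m
H: √((-172.2)² + (-22.8)²) = √(29652.840 + 519.840) = 173.7 m
I: √((182.3)² + (-329.6)²) = √(33233.290 + 108636.160) = 376.7 m
J: √((86.5)² + (-327.5)²) = √(7482.250 + 107256.250) = 338.7 m
K: √((111.7)² + (-267.0)²) = √(12476.890 + 71289.000) = 289.4 m
Minimum: F at 99.6 m.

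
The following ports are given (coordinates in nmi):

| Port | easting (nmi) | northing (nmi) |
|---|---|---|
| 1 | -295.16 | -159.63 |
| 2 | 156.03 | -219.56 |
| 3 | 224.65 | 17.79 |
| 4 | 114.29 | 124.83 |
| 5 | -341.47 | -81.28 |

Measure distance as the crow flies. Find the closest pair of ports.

1 and 5

Pairwise distances:
1–2: 455.15 nmi
1–3: 549.25 nmi
1–4: 498.56 nmi
1–5: 91.01 nmi
2–3: 247.07 nmi
2–4: 346.91 nmi
2–5: 516.36 nmi
3–4: 153.74 nmi
3–5: 574.72 nmi
4–5: 500.20 nmi
Closest pair: 1–5 at 91.01 nmi.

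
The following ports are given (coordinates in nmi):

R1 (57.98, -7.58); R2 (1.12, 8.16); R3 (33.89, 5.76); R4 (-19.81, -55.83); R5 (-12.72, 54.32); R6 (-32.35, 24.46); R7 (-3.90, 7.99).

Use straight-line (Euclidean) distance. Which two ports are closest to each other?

R2 and R7

Pairwise distances:
R1–R2: √((-56.86)² + (15.74)²) = √(3233.0596 + 247.7476) = 59.00 nmi
R1–R3: √((-24.09)² + (13.34)²) = √(580.3281 + 177.9556) = 27.54 nmi
R1–R4: √((-77.79)² + (-48.25)²) = √(6051.2841 + 2328.0625) = 91.54 nmi
R1–R5: √((-70.70)² + (61.90)²) = √(4998.4900 + 3831.6100) = 93.97 nmi
R1–R6: √((-90.33)² + (32.04)²) = √(8159.5089 + 1026.5616) = 95.84 nmi
R1–R7: √((-61.88)² + (15.57)²) = √(3829.1344 + 242.4249) = 63.81 nmi
R2–R3: √((32.77)² + (-2.40)²) = √(1073.8729 + 5.7600) = 32.86 nmi
R2–R4: √((-20.93)² + (-63.99)²) = √(438.0649 + 4094.7201) = 67.33 nmi
R2–R5: √((-13.84)² + (46.16)²) = √(191.5456 + 2130.7456) = 48.19 nmi
R2–R6: √((-33.47)² + (16.30)²) = √(1120.2409 + 265.6900) = 37.23 nmi
R2–R7: √((-5.02)² + (-0.17)²) = √(25.2004 + 0.0289) = 5.02 nmi
R3–R4: √((-53.70)² + (-61.59)²) = √(2883.6900 + 3793.3281) = 81.71 nmi
R3–R5: √((-46.61)² + (48.56)²) = √(2172.4921 + 2358.0736) = 67.31 nmi
R3–R6: √((-66.24)² + (18.70)²) = √(4387.7376 + 349.6900) = 68.83 nmi
R3–R7: √((-37.79)² + (2.23)²) = √(1428.0841 + 4.9729) = 37.86 nmi
R4–R5: √((7.09)² + (110.15)²) = √(50.2681 + 12133.0225) = 110.38 nmi
R4–R6: √((-12.54)² + (80.29)²) = √(157.2516 + 6446.4841) = 81.26 nmi
R4–R7: √((15.91)² + (63.82)²) = √(253.1281 + 4072.9924) = 65.77 nmi
R5–R6: √((-19.63)² + (-29.86)²) = √(385.3369 + 891.6196) = 35.73 nmi
R5–R7: √((8.82)² + (-46.33)²) = √(77.7924 + 2146.4689) = 47.16 nmi
R6–R7: √((28.45)² + (-16.47)²) = √(809.4025 + 271.2609) = 32.87 nmi
Closest pair: R2–R7 at 5.02 nmi.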